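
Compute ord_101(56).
25

101 is prime, so ord(56) divides φ(101) = 100.
Divisors of 100: 1, 2, 4, 5, 10, 20, 25, 50, 100.
Repeated squaring: 56^1 ≡ 56, 56^2 ≡ 5, 56^4 ≡ 25, 56^8 ≡ 19, 56^16 ≡ 58, 56^32 ≡ 31, 56^64 ≡ 52 (mod 101).
Test 56^d mod 101 for each divisor d in increasing order:
56^1 ≡ 56
56^2 ≡ 5
56^4 ≡ 25
56^5 = 56^4·56^1 ≡ 87
56^10 = 56^8·56^2 ≡ 95
56^20 = 56^16·56^4 ≡ 36
56^25 = 56^16·56^8·56^1 ≡ 1  ← first divisor giving 1
The order is 25.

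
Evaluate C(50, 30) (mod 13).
2

Using Lucas' theorem:
Write n=50 and k=30 in base 13:
n in base 13: [3, 11]
k in base 13: [2, 4]
C(50,30) mod 13 = ∏ C(n_i, k_i) mod 13
Digit binomials (mod 13): C(3,2) = 3; C(11,4) = 330 ≡ 5
Product: 3 × 5 = 15 ≡ 2 (mod 13)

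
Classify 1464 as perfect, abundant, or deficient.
abundant

Proper divisors of 1464: sum = 1 + 2 + 3 + 4 + 6 + 8 + 12 + 24 + 61 + 122 + 183 + 244 + 366 + 488 + 732 = 2256
Since 2256 > 1464, 1464 is abundant.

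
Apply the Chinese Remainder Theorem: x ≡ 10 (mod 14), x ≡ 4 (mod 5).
24

Using Chinese Remainder Theorem:
M = 14 × 5 = 70
M1 = 5, M2 = 14
y1 = 5^(-1) mod 14 = 3
y2 = 14^(-1) mod 5 = 4
x = (10×5×3 + 4×14×4) mod 70 = 24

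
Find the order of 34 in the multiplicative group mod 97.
32

97 is prime, so ord(34) divides φ(97) = 96.
Divisors of 96: 1, 2, 3, 4, 6, 8, 12, 16, 24, 32, 48, 96.
Repeated squaring: 34^1 ≡ 34, 34^2 ≡ 89, 34^4 ≡ 64, 34^8 ≡ 22, 34^16 ≡ 96, 34^32 ≡ 1, 34^64 ≡ 1 (mod 97).
Test 34^d mod 97 for each divisor d in increasing order:
34^1 ≡ 34
34^2 ≡ 89
34^3 = 34^2·34^1 ≡ 19
34^4 ≡ 64
34^6 = 34^4·34^2 ≡ 70
34^8 ≡ 22
34^12 = 34^8·34^4 ≡ 50
34^16 ≡ 96
34^24 = 34^16·34^8 ≡ 75
34^32 ≡ 1  ← first divisor giving 1
The order is 32.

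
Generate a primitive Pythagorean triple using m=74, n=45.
(3451, 6660, 7501)

Euclid's formula: a = m² - n², b = 2mn, c = m² + n²
m = 74, n = 45
a = 74² - 45² = 5476 - 2025 = 3451
b = 2 × 74 × 45 = 6660
c = 74² + 45² = 5476 + 2025 = 7501
Verification: 3451² + 6660² = 11909401 + 44355600 = 56265001 = 7501² ✓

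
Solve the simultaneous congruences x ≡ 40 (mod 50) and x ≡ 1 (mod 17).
290

Using Chinese Remainder Theorem:
M = 50 × 17 = 850
M1 = 17, M2 = 50
y1 = 17^(-1) mod 50 = 3
y2 = 50^(-1) mod 17 = 16
x = (40×17×3 + 1×50×16) mod 850 = 290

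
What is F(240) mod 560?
0

Matrix identity: Q^n = [[F_(n+1), F_n], [F_n, F_(n-1)]] with Q = [[1,1],[1,0]].
n = 240 = 11110000₂. Square-and-multiply, entries mod 560:
Q^1 = [[1,1],[1,0]]
Q^3 = (Q^1)²·Q = [[3,2],[2,1]]
Q^7 = (Q^3)²·Q = [[21,13],[13,8]]
Q^15 = (Q^7)²·Q = [[427,50],[50,377]]
Q^30 = (Q^15)² = [[29,440],[440,149]]
Q^60 = (Q^30)² = [[121,480],[480,201]]
Q^120 = (Q^60)² = [[321,0],[0,321]]
Q^240 = (Q^120)² = [[1,0],[0,1]]
F_240 mod 560 = Q^240[0][1] = 0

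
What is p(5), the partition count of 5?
7

p(n) counts ways to write n as a sum of positive integers (order ignored).
Examples: 5; 4 + 1; 3 + 2; 3 + 1 + 1; 2 + 2 + 1; ... (7 total)
p(5) = 7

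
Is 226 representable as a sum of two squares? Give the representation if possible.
1² + 15² (a=1, b=15)

Factorization: 226 = 2 × 113
By Fermat: n is sum of two squares iff every prime p ≡ 3 (mod 4) appears to even power.
All primes ≡ 3 (mod 4) appear to even power.
Search a = 0, 1, 2, … for 226 - a² a perfect square: first hit at a = 1: 226 - 1 = 225 = 15².
226 = 1² + 15² = 1 + 225 ✓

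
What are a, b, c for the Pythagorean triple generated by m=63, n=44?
(2033, 5544, 5905)

Euclid's formula: a = m² - n², b = 2mn, c = m² + n²
m = 63, n = 44
a = 63² - 44² = 3969 - 1936 = 2033
b = 2 × 63 × 44 = 5544
c = 63² + 44² = 3969 + 1936 = 5905
Verification: 2033² + 5544² = 4133089 + 30735936 = 34869025 = 5905² ✓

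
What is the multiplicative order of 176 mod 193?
192

193 is prime, so ord(176) divides φ(193) = 192.
Divisors of 192: 1, 2, 3, 4, 6, 8, 12, 16, 24, 32, 48, 64, 96, 192.
Repeated squaring: 176^1 ≡ 176, 176^2 ≡ 96, 176^4 ≡ 145, 176^8 ≡ 181, 176^16 ≡ 144, 176^32 ≡ 85, 176^64 ≡ 84, 176^128 ≡ 108 (mod 193).
Test 176^d mod 193 for each divisor d in increasing order:
176^1 ≡ 176
176^2 ≡ 96
176^3 = 176^2·176^1 ≡ 105
176^4 ≡ 145
176^6 = 176^4·176^2 ≡ 24
176^8 ≡ 181
176^12 = 176^8·176^4 ≡ 190
176^16 ≡ 144
176^24 = 176^16·176^8 ≡ 9
176^32 ≡ 85
176^48 = 176^32·176^16 ≡ 81
176^64 ≡ 84
176^96 = 176^64·176^32 ≡ 192
176^192 = 176^128·176^64 ≡ 1  ← first divisor giving 1
The order is 192.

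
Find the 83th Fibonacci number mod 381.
326

Matrix identity: Q^n = [[F_(n+1), F_n], [F_n, F_(n-1)]] with Q = [[1,1],[1,0]].
n = 83 = 1010011₂. Square-and-multiply, entries mod 381:
Q^1 = [[1,1],[1,0]]
Q^2 = (Q^1)² = [[2,1],[1,1]]
Q^5 = (Q^2)²·Q = [[8,5],[5,3]]
Q^10 = (Q^5)² = [[89,55],[55,34]]
Q^20 = (Q^10)² = [[278,288],[288,371]]
Q^41 = (Q^20)²·Q = [[49,208],[208,222]]
Q^83 = (Q^41)²·Q = [[306,326],[326,361]]
F_83 mod 381 = Q^83[0][1] = 326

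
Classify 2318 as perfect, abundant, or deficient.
deficient

Proper divisors of 2318: sum = 1 + 2 + 19 + 38 + 61 + 122 + 1159 = 1402
Since 1402 < 2318, 2318 is deficient.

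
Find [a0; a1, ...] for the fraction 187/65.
[2; 1, 7, 8]

Euclidean algorithm steps:
187 = 2 × 65 + 57
65 = 1 × 57 + 8
57 = 7 × 8 + 1
8 = 8 × 1 + 0
Continued fraction: [2; 1, 7, 8]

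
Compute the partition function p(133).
7346629512

p(n) counts ways to write n as a sum of positive integers (order ignored).
Euler's pentagonal recurrence: p(k) = p(k-1) + p(k-2) - p(k-5) - p(k-7) + p(k-12) + p(k-15) - ... (offsets j(3j∓1)/2, signs ++--, p(0)=1, p(<0)=0).
DP table for k = 0..132: p(0)=1, p(1)=1, p(2)=2, p(3)=3, p(4)=5, p(5)=7, p(6)=11, p(7)=15, p(8)=22, p(9)=30, p(10)=42, p(11)=56, p(12)=77, p(13)=101, p(14)=135, p(15)=176, p(16)=231, p(17)=297, p(18)=385, p(19)=490, p(20)=627, p(21)=792, p(22)=1002, p(23)=1255, p(24)=1575, p(25)=1958, p(26)=2436, p(27)=3010, p(28)=3718, p(29)=4565, p(30)=5604, p(31)=6842, p(32)=8349, p(33)=10143, p(34)=12310, p(35)=14883, p(36)=17977, p(37)=21637, p(38)=26015, p(39)=31185, p(40)=37338, p(41)=44583, p(42)=53174, p(43)=63261, p(44)=75175, p(45)=89134, p(46)=105558, p(47)=124754, p(48)=147273, p(49)=173525, p(50)=204226, p(51)=239943, p(52)=281589, p(53)=329931, p(54)=386155, p(55)=451276, p(56)=526823, p(57)=614154, p(58)=715220, p(59)=831820, p(60)=966467, p(61)=1121505, p(62)=1300156, p(63)=1505499, p(64)=1741630, p(65)=2012558, p(66)=2323520, p(67)=2679689, p(68)=3087735, p(69)=3554345, p(70)=4087968, p(71)=4697205, p(72)=5392783, p(73)=6185689, p(74)=7089500, p(75)=8118264, p(76)=9289091, p(77)=10619863, p(78)=12132164, p(79)=13848650, p(80)=15796476, p(81)=18004327, p(82)=20506255, p(83)=23338469, p(84)=26543660, p(85)=30167357, p(86)=34262962, p(87)=38887673, p(88)=44108109, p(89)=49995925, p(90)=56634173, p(91)=64112359, p(92)=72533807, p(93)=82010177, p(94)=92669720, p(95)=104651419, p(96)=118114304, p(97)=133230930, p(98)=150198136, p(99)=169229875, p(100)=190569292, p(101)=214481126, p(102)=241265379, p(103)=271248950, p(104)=304801365, p(105)=342325709, p(106)=384276336, p(107)=431149389, p(108)=483502844, p(109)=541946240, p(110)=607163746, p(111)=679903203, p(112)=761002156, p(113)=851376628, p(114)=952050665, p(115)=1064144451, p(116)=1188908248, p(117)=1327710076, p(118)=1482074143, p(119)=1653668665, p(120)=1844349560, p(121)=2056148051, p(122)=2291320912, p(123)=2552338241, p(124)=2841940500, p(125)=3163127352, p(126)=3519222692, p(127)=3913864295, p(128)=4351078600, p(129)=4835271870, p(130)=5371315400, p(131)=5964539504, p(132)=6620830889.
Final step: p(133) = p(132) + p(131) - p(128) - p(126) + p(121) + p(118) - p(111) - p(107) + p(98) + p(93) - p(82) - p(76) + p(63) + p(56) - p(41) - p(33) + p(16) + p(7)
= 6620830889 + 5964539504 - 4351078600 - 3519222692 + 2056148051 + 1482074143 - 679903203 - 431149389 + 150198136 + 82010177 - 20506255 - 9289091 + 1505499 + 526823 - 44583 - 10143 + 231 + 15
= 7346629512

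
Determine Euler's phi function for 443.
442

443 = 443
φ(n) = n × ∏(1 - 1/p) for each prime p dividing n
φ(443) = 443 × (1 - 1/443) = 442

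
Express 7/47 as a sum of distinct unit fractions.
1/7 + 1/165 + 1/54285

Greedy algorithm:
7/47: ceiling(47/7) = 7, use 1/7
2/329: ceiling(329/2) = 165, use 1/165
1/54285: ceiling(54285/1) = 54285, use 1/54285
Result: 7/47 = 1/7 + 1/165 + 1/54285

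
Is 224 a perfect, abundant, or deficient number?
abundant

Proper divisors of 224: sum = 1 + 2 + 4 + 7 + 8 + 14 + 16 + 28 + 32 + 56 + 112 = 280
Since 280 > 224, 224 is abundant.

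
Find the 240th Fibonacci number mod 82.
0

Matrix identity: Q^n = [[F_(n+1), F_n], [F_n, F_(n-1)]] with Q = [[1,1],[1,0]].
n = 240 = 11110000₂. Square-and-multiply, entries mod 82:
Q^1 = [[1,1],[1,0]]
Q^3 = (Q^1)²·Q = [[3,2],[2,1]]
Q^7 = (Q^3)²·Q = [[21,13],[13,8]]
Q^15 = (Q^7)²·Q = [[3,36],[36,49]]
Q^30 = (Q^15)² = [[75,68],[68,7]]
Q^60 = (Q^30)² = [[81,0],[0,81]]
Q^120 = (Q^60)² = [[1,0],[0,1]]
Q^240 = (Q^120)² = [[1,0],[0,1]]
F_240 mod 82 = Q^240[0][1] = 0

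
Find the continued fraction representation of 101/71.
[1; 2, 2, 1, 2, 1, 2]

Euclidean algorithm steps:
101 = 1 × 71 + 30
71 = 2 × 30 + 11
30 = 2 × 11 + 8
11 = 1 × 8 + 3
8 = 2 × 3 + 2
3 = 1 × 2 + 1
2 = 2 × 1 + 0
Continued fraction: [1; 2, 2, 1, 2, 1, 2]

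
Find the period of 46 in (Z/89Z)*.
88

89 is prime, so ord(46) divides φ(89) = 88.
Divisors of 88: 1, 2, 4, 8, 11, 22, 44, 88.
Repeated squaring: 46^1 ≡ 46, 46^2 ≡ 69, 46^4 ≡ 44, 46^8 ≡ 67, 46^16 ≡ 39, 46^32 ≡ 8, 46^64 ≡ 64 (mod 89).
Test 46^d mod 89 for each divisor d in increasing order:
46^1 ≡ 46
46^2 ≡ 69
46^4 ≡ 44
46^8 ≡ 67
46^11 = 46^8·46^2·46^1 ≡ 37
46^22 = 46^16·46^4·46^2 ≡ 34
46^44 = 46^32·46^8·46^4 ≡ 88
46^88 = 46^64·46^16·46^8 ≡ 1  ← first divisor giving 1
The order is 88.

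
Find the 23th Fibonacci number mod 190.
157

Matrix identity: Q^n = [[F_(n+1), F_n], [F_n, F_(n-1)]] with Q = [[1,1],[1,0]].
n = 23 = 10111₂. Square-and-multiply, entries mod 190:
Q^1 = [[1,1],[1,0]]
Q^2 = (Q^1)² = [[2,1],[1,1]]
Q^5 = (Q^2)²·Q = [[8,5],[5,3]]
Q^11 = (Q^5)²·Q = [[144,89],[89,55]]
Q^23 = (Q^11)²·Q = [[8,157],[157,41]]
F_23 mod 190 = Q^23[0][1] = 157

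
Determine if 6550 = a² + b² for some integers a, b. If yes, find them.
Not possible

Factorization: 6550 = 2 × 5^2 × 131
By Fermat: n is sum of two squares iff every prime p ≡ 3 (mod 4) appears to even power.
Prime(s) ≡ 3 (mod 4) with odd exponent: [(131, 1)]
Therefore 6550 cannot be expressed as a² + b².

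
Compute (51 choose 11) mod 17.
0

Using Lucas' theorem:
Write n=51 and k=11 in base 17:
n in base 17: [3, 0]
k in base 17: [0, 11]
C(51,11) mod 17 = ∏ C(n_i, k_i) mod 17
Digit binomials (mod 17): C(3,0) = 1; C(0,11) = 0 (k_i > n_i)
Product: 1 × 0 = 0 ≡ 0 (mod 17)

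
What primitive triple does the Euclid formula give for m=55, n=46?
(909, 5060, 5141)

Euclid's formula: a = m² - n², b = 2mn, c = m² + n²
m = 55, n = 46
a = 55² - 46² = 3025 - 2116 = 909
b = 2 × 55 × 46 = 5060
c = 55² + 46² = 3025 + 2116 = 5141
Verification: 909² + 5060² = 826281 + 25603600 = 26429881 = 5141² ✓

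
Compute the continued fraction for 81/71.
[1; 7, 10]

Euclidean algorithm steps:
81 = 1 × 71 + 10
71 = 7 × 10 + 1
10 = 10 × 1 + 0
Continued fraction: [1; 7, 10]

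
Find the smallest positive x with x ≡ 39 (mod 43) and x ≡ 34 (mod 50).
684

Using Chinese Remainder Theorem:
M = 43 × 50 = 2150
M1 = 50, M2 = 43
y1 = 50^(-1) mod 43 = 37
y2 = 43^(-1) mod 50 = 7
x = (39×50×37 + 34×43×7) mod 2150 = 684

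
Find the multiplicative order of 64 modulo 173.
86

173 is prime, so ord(64) divides φ(173) = 172.
Divisors of 172: 1, 2, 4, 43, 86, 172.
Repeated squaring: 64^1 ≡ 64, 64^2 ≡ 117, 64^4 ≡ 22, 64^8 ≡ 138, 64^16 ≡ 14, 64^32 ≡ 23, 64^64 ≡ 10, 64^128 ≡ 100 (mod 173).
Test 64^d mod 173 for each divisor d in increasing order:
64^1 ≡ 64
64^2 ≡ 117
64^4 ≡ 22
64^43 = 64^32·64^8·64^2·64^1 ≡ 172
64^86 = 64^64·64^16·64^4·64^2 ≡ 1  ← first divisor giving 1
The order is 86.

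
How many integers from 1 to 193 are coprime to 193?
192

193 = 193
φ(n) = n × ∏(1 - 1/p) for each prime p dividing n
φ(193) = 193 × (1 - 1/193) = 192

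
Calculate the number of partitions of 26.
2436

p(n) counts ways to write n as a sum of positive integers (order ignored).
Euler's pentagonal recurrence: p(k) = p(k-1) + p(k-2) - p(k-5) - p(k-7) + p(k-12) + p(k-15) - ... (offsets j(3j∓1)/2, signs ++--, p(0)=1, p(<0)=0).
DP table for k = 0..25: p(0)=1, p(1)=1, p(2)=2, p(3)=3, p(4)=5, p(5)=7, p(6)=11, p(7)=15, p(8)=22, p(9)=30, p(10)=42, p(11)=56, p(12)=77, p(13)=101, p(14)=135, p(15)=176, p(16)=231, p(17)=297, p(18)=385, p(19)=490, p(20)=627, p(21)=792, p(22)=1002, p(23)=1255, p(24)=1575, p(25)=1958.
Final step: p(26) = p(25) + p(24) - p(21) - p(19) + p(14) + p(11) - p(4) - p(0)
= 1958 + 1575 - 792 - 490 + 135 + 56 - 5 - 1
= 2436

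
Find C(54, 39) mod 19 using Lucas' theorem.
16

Using Lucas' theorem:
Write n=54 and k=39 in base 19:
n in base 19: [2, 16]
k in base 19: [2, 1]
C(54,39) mod 19 = ∏ C(n_i, k_i) mod 19
Digit binomials (mod 19): C(2,2) = 1; C(16,1) = 16
Product: 1 × 16 = 16 ≡ 16 (mod 19)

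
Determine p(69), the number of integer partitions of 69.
3554345

p(n) counts ways to write n as a sum of positive integers (order ignored).
Euler's pentagonal recurrence: p(k) = p(k-1) + p(k-2) - p(k-5) - p(k-7) + p(k-12) + p(k-15) - ... (offsets j(3j∓1)/2, signs ++--, p(0)=1, p(<0)=0).
DP table for k = 0..68: p(0)=1, p(1)=1, p(2)=2, p(3)=3, p(4)=5, p(5)=7, p(6)=11, p(7)=15, p(8)=22, p(9)=30, p(10)=42, p(11)=56, p(12)=77, p(13)=101, p(14)=135, p(15)=176, p(16)=231, p(17)=297, p(18)=385, p(19)=490, p(20)=627, p(21)=792, p(22)=1002, p(23)=1255, p(24)=1575, p(25)=1958, p(26)=2436, p(27)=3010, p(28)=3718, p(29)=4565, p(30)=5604, p(31)=6842, p(32)=8349, p(33)=10143, p(34)=12310, p(35)=14883, p(36)=17977, p(37)=21637, p(38)=26015, p(39)=31185, p(40)=37338, p(41)=44583, p(42)=53174, p(43)=63261, p(44)=75175, p(45)=89134, p(46)=105558, p(47)=124754, p(48)=147273, p(49)=173525, p(50)=204226, p(51)=239943, p(52)=281589, p(53)=329931, p(54)=386155, p(55)=451276, p(56)=526823, p(57)=614154, p(58)=715220, p(59)=831820, p(60)=966467, p(61)=1121505, p(62)=1300156, p(63)=1505499, p(64)=1741630, p(65)=2012558, p(66)=2323520, p(67)=2679689, p(68)=3087735.
Final step: p(69) = p(68) + p(67) - p(64) - p(62) + p(57) + p(54) - p(47) - p(43) + p(34) + p(29) - p(18) - p(12)
= 3087735 + 2679689 - 1741630 - 1300156 + 614154 + 386155 - 124754 - 63261 + 12310 + 4565 - 385 - 77
= 3554345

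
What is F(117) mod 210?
152

Matrix identity: Q^n = [[F_(n+1), F_n], [F_n, F_(n-1)]] with Q = [[1,1],[1,0]].
n = 117 = 1110101₂. Square-and-multiply, entries mod 210:
Q^1 = [[1,1],[1,0]]
Q^3 = (Q^1)²·Q = [[3,2],[2,1]]
Q^7 = (Q^3)²·Q = [[21,13],[13,8]]
Q^14 = (Q^7)² = [[190,167],[167,23]]
Q^29 = (Q^14)²·Q = [[20,149],[149,81]]
Q^58 = (Q^29)² = [[131,139],[139,202]]
Q^117 = (Q^58)²·Q = [[29,152],[152,87]]
F_117 mod 210 = Q^117[0][1] = 152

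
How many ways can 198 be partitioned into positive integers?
3345365983698

p(n) counts ways to write n as a sum of positive integers (order ignored).
Euler's pentagonal recurrence: p(k) = p(k-1) + p(k-2) - p(k-5) - p(k-7) + p(k-12) + p(k-15) - ... (offsets j(3j∓1)/2, signs ++--, p(0)=1, p(<0)=0).
DP table for k = 0..197: p(0)=1, p(1)=1, p(2)=2, p(3)=3, p(4)=5, p(5)=7, p(6)=11, p(7)=15, p(8)=22, p(9)=30, p(10)=42, p(11)=56, p(12)=77, p(13)=101, p(14)=135, p(15)=176, p(16)=231, p(17)=297, p(18)=385, p(19)=490, p(20)=627, p(21)=792, p(22)=1002, p(23)=1255, p(24)=1575, p(25)=1958, p(26)=2436, p(27)=3010, p(28)=3718, p(29)=4565, p(30)=5604, p(31)=6842, p(32)=8349, p(33)=10143, p(34)=12310, p(35)=14883, p(36)=17977, p(37)=21637, p(38)=26015, p(39)=31185, p(40)=37338, p(41)=44583, p(42)=53174, p(43)=63261, p(44)=75175, p(45)=89134, p(46)=105558, p(47)=124754, p(48)=147273, p(49)=173525, p(50)=204226, p(51)=239943, p(52)=281589, p(53)=329931, p(54)=386155, p(55)=451276, p(56)=526823, p(57)=614154, p(58)=715220, p(59)=831820, p(60)=966467, p(61)=1121505, p(62)=1300156, p(63)=1505499, p(64)=1741630, p(65)=2012558, p(66)=2323520, p(67)=2679689, p(68)=3087735, p(69)=3554345, p(70)=4087968, p(71)=4697205, p(72)=5392783, p(73)=6185689, p(74)=7089500, p(75)=8118264, p(76)=9289091, p(77)=10619863, p(78)=12132164, p(79)=13848650, p(80)=15796476, p(81)=18004327, p(82)=20506255, p(83)=23338469, p(84)=26543660, p(85)=30167357, p(86)=34262962, p(87)=38887673, p(88)=44108109, p(89)=49995925, p(90)=56634173, p(91)=64112359, p(92)=72533807, p(93)=82010177, p(94)=92669720, p(95)=104651419, p(96)=118114304, p(97)=133230930, p(98)=150198136, p(99)=169229875, p(100)=190569292, p(101)=214481126, p(102)=241265379, p(103)=271248950, p(104)=304801365, p(105)=342325709, p(106)=384276336, p(107)=431149389, p(108)=483502844, p(109)=541946240, p(110)=607163746, p(111)=679903203, p(112)=761002156, p(113)=851376628, p(114)=952050665, p(115)=1064144451, p(116)=1188908248, p(117)=1327710076, p(118)=1482074143, p(119)=1653668665, p(120)=1844349560, p(121)=2056148051, p(122)=2291320912, p(123)=2552338241, p(124)=2841940500, p(125)=3163127352, p(126)=3519222692, p(127)=3913864295, p(128)=4351078600, p(129)=4835271870, p(130)=5371315400, p(131)=5964539504, p(132)=6620830889, p(133)=7346629512, p(134)=8149040695, p(135)=9035836076, p(136)=10015581680, p(137)=11097645016, p(138)=12292341831, p(139)=13610949895, p(140)=15065878135, p(141)=16670689208, p(142)=18440293320, p(143)=20390982757, p(144)=22540654445, p(145)=24908858009, p(146)=27517052599, p(147)=30388671978, p(148)=33549419497, p(149)=37027355200, p(150)=40853235313, p(151)=45060624582, p(152)=49686288421, p(153)=54770336324, p(154)=60356673280, p(155)=66493182097, p(156)=73232243759, p(157)=80630964769, p(158)=88751778802, p(159)=97662728555, p(160)=107438159466, p(161)=118159068427, p(162)=129913904637, p(163)=142798995930, p(164)=156919475295, p(165)=172389800255, p(166)=189334822579, p(167)=207890420102, p(168)=228204732751, p(169)=250438925115, p(170)=274768617130, p(171)=301384802048, p(172)=330495499613, p(173)=362326859895, p(174)=397125074750, p(175)=435157697830, p(176)=476715857290, p(177)=522115831195, p(178)=571701605655, p(179)=625846753120, p(180)=684957390936, p(181)=749474411781, p(182)=819876908323, p(183)=896684817527, p(184)=980462880430, p(185)=1071823774337, p(186)=1171432692373, p(187)=1280011042268, p(188)=1398341745571, p(189)=1527273599625, p(190)=1667727404093, p(191)=1820701100652, p(192)=1987276856363, p(193)=2168627105469, p(194)=2366022741845, p(195)=2580840212973, p(196)=2814570987591, p(197)=3068829878530.
Final step: p(198) = p(197) + p(196) - p(193) - p(191) + p(186) + p(183) - p(176) - p(172) + p(163) + p(158) - p(147) - p(141) + p(128) + p(121) - p(106) - p(98) + p(81) + p(72) - p(53) - p(43) + p(22) + p(11)
= 3068829878530 + 2814570987591 - 2168627105469 - 1820701100652 + 1171432692373 + 896684817527 - 476715857290 - 330495499613 + 142798995930 + 88751778802 - 30388671978 - 16670689208 + 4351078600 + 2056148051 - 384276336 - 150198136 + 18004327 + 5392783 - 329931 - 63261 + 1002 + 56
= 3345365983698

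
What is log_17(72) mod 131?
79

Baby-step giant-step with step n = ⌈√131⌉ = 12.
Baby steps 17^j mod 131 (j:value) for j=0..11: 0:1, 1:17, 2:27, 3:66, 4:74, 5:79, 6:33, 7:37, 8:105, 9:82, 10:84, 11:118.
Giant-step multiplier: 17^(-12) ≡ 17^(130-12) = 17^118 ≡ 16 (mod 131).
Giant steps γ_i = 72·16^i mod 131: γ_0=72, γ_1=104, γ_2=92, γ_3=31, γ_4=103, γ_5=76, γ_6=37 (in table at j=7).
x = i·n + j = 6·12 + 7 = 79.
Check: 17^79 ≡ 72 (mod 131).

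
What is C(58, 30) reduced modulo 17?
0

Using Lucas' theorem:
Write n=58 and k=30 in base 17:
n in base 17: [3, 7]
k in base 17: [1, 13]
C(58,30) mod 17 = ∏ C(n_i, k_i) mod 17
Digit binomials (mod 17): C(3,1) = 3; C(7,13) = 0 (k_i > n_i)
Product: 3 × 0 = 0 ≡ 0 (mod 17)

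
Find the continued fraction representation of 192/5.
[38; 2, 2]

Euclidean algorithm steps:
192 = 38 × 5 + 2
5 = 2 × 2 + 1
2 = 2 × 1 + 0
Continued fraction: [38; 2, 2]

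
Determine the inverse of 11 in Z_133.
121

gcd(11, 133) = 1, so the inverse exists.
Extended Euclidean algorithm on (133, 11):
133 = 12 × 11 + 1  ⟹  1 = (1)·133 + (-12)·11
So (-12)·11 ≡ 1 (mod 133), i.e. 11^(-1) ≡ -12 ≡ 121 (mod 133).
Check: 11 × 121 = 1331 ≡ 1 (mod 133)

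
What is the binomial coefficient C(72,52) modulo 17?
16

Using Lucas' theorem:
Write n=72 and k=52 in base 17:
n in base 17: [4, 4]
k in base 17: [3, 1]
C(72,52) mod 17 = ∏ C(n_i, k_i) mod 17
Digit binomials (mod 17): C(4,3) = 4; C(4,1) = 4
Product: 4 × 4 = 16 ≡ 16 (mod 17)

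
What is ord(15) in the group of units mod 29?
28

29 is prime, so ord(15) divides φ(29) = 28.
Divisors of 28: 1, 2, 4, 7, 14, 28.
Repeated squaring: 15^1 ≡ 15, 15^2 ≡ 22, 15^4 ≡ 20, 15^8 ≡ 23, 15^16 ≡ 7 (mod 29).
Test 15^d mod 29 for each divisor d in increasing order:
15^1 ≡ 15
15^2 ≡ 22
15^4 ≡ 20
15^7 = 15^4·15^2·15^1 ≡ 17
15^14 = 15^8·15^4·15^2 ≡ 28
15^28 = 15^16·15^8·15^4 ≡ 1  ← first divisor giving 1
The order is 28.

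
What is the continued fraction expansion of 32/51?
[0; 1, 1, 1, 2, 6]

Euclidean algorithm steps:
32 = 0 × 51 + 32
51 = 1 × 32 + 19
32 = 1 × 19 + 13
19 = 1 × 13 + 6
13 = 2 × 6 + 1
6 = 6 × 1 + 0
Continued fraction: [0; 1, 1, 1, 2, 6]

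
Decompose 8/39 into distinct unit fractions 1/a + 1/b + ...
1/5 + 1/195

Greedy algorithm:
8/39: ceiling(39/8) = 5, use 1/5
1/195: ceiling(195/1) = 195, use 1/195
Result: 8/39 = 1/5 + 1/195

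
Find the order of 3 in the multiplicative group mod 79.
78

79 is prime, so ord(3) divides φ(79) = 78.
Divisors of 78: 1, 2, 3, 6, 13, 26, 39, 78.
Repeated squaring: 3^1 ≡ 3, 3^2 ≡ 9, 3^4 ≡ 2, 3^8 ≡ 4, 3^16 ≡ 16, 3^32 ≡ 19, 3^64 ≡ 45 (mod 79).
Test 3^d mod 79 for each divisor d in increasing order:
3^1 ≡ 3
3^2 ≡ 9
3^3 = 3^2·3^1 ≡ 27
3^6 = 3^4·3^2 ≡ 18
3^13 = 3^8·3^4·3^1 ≡ 24
3^26 = 3^16·3^8·3^2 ≡ 23
3^39 = 3^32·3^4·3^2·3^1 ≡ 78
3^78 = 3^64·3^8·3^4·3^2 ≡ 1  ← first divisor giving 1
The order is 78.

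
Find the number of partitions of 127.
3913864295

p(n) counts ways to write n as a sum of positive integers (order ignored).
Euler's pentagonal recurrence: p(k) = p(k-1) + p(k-2) - p(k-5) - p(k-7) + p(k-12) + p(k-15) - ... (offsets j(3j∓1)/2, signs ++--, p(0)=1, p(<0)=0).
DP table for k = 0..126: p(0)=1, p(1)=1, p(2)=2, p(3)=3, p(4)=5, p(5)=7, p(6)=11, p(7)=15, p(8)=22, p(9)=30, p(10)=42, p(11)=56, p(12)=77, p(13)=101, p(14)=135, p(15)=176, p(16)=231, p(17)=297, p(18)=385, p(19)=490, p(20)=627, p(21)=792, p(22)=1002, p(23)=1255, p(24)=1575, p(25)=1958, p(26)=2436, p(27)=3010, p(28)=3718, p(29)=4565, p(30)=5604, p(31)=6842, p(32)=8349, p(33)=10143, p(34)=12310, p(35)=14883, p(36)=17977, p(37)=21637, p(38)=26015, p(39)=31185, p(40)=37338, p(41)=44583, p(42)=53174, p(43)=63261, p(44)=75175, p(45)=89134, p(46)=105558, p(47)=124754, p(48)=147273, p(49)=173525, p(50)=204226, p(51)=239943, p(52)=281589, p(53)=329931, p(54)=386155, p(55)=451276, p(56)=526823, p(57)=614154, p(58)=715220, p(59)=831820, p(60)=966467, p(61)=1121505, p(62)=1300156, p(63)=1505499, p(64)=1741630, p(65)=2012558, p(66)=2323520, p(67)=2679689, p(68)=3087735, p(69)=3554345, p(70)=4087968, p(71)=4697205, p(72)=5392783, p(73)=6185689, p(74)=7089500, p(75)=8118264, p(76)=9289091, p(77)=10619863, p(78)=12132164, p(79)=13848650, p(80)=15796476, p(81)=18004327, p(82)=20506255, p(83)=23338469, p(84)=26543660, p(85)=30167357, p(86)=34262962, p(87)=38887673, p(88)=44108109, p(89)=49995925, p(90)=56634173, p(91)=64112359, p(92)=72533807, p(93)=82010177, p(94)=92669720, p(95)=104651419, p(96)=118114304, p(97)=133230930, p(98)=150198136, p(99)=169229875, p(100)=190569292, p(101)=214481126, p(102)=241265379, p(103)=271248950, p(104)=304801365, p(105)=342325709, p(106)=384276336, p(107)=431149389, p(108)=483502844, p(109)=541946240, p(110)=607163746, p(111)=679903203, p(112)=761002156, p(113)=851376628, p(114)=952050665, p(115)=1064144451, p(116)=1188908248, p(117)=1327710076, p(118)=1482074143, p(119)=1653668665, p(120)=1844349560, p(121)=2056148051, p(122)=2291320912, p(123)=2552338241, p(124)=2841940500, p(125)=3163127352, p(126)=3519222692.
Final step: p(127) = p(126) + p(125) - p(122) - p(120) + p(115) + p(112) - p(105) - p(101) + p(92) + p(87) - p(76) - p(70) + p(57) + p(50) - p(35) - p(27) + p(10) + p(1)
= 3519222692 + 3163127352 - 2291320912 - 1844349560 + 1064144451 + 761002156 - 342325709 - 214481126 + 72533807 + 38887673 - 9289091 - 4087968 + 614154 + 204226 - 14883 - 3010 + 42 + 1
= 3913864295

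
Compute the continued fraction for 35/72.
[0; 2, 17, 2]

Euclidean algorithm steps:
35 = 0 × 72 + 35
72 = 2 × 35 + 2
35 = 17 × 2 + 1
2 = 2 × 1 + 0
Continued fraction: [0; 2, 17, 2]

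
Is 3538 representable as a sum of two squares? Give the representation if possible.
17² + 57² (a=17, b=57)

Factorization: 3538 = 2 × 29 × 61
By Fermat: n is sum of two squares iff every prime p ≡ 3 (mod 4) appears to even power.
All primes ≡ 3 (mod 4) appear to even power.
Search a = 0, 1, 2, … for 3538 - a² a perfect square: first hit at a = 17: 3538 - 289 = 3249 = 57².
3538 = 17² + 57² = 289 + 3249 ✓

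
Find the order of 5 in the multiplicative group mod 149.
37

149 is prime, so ord(5) divides φ(149) = 148.
Divisors of 148: 1, 2, 4, 37, 74, 148.
Repeated squaring: 5^1 ≡ 5, 5^2 ≡ 25, 5^4 ≡ 29, 5^8 ≡ 96, 5^16 ≡ 127, 5^32 ≡ 37, 5^64 ≡ 28, 5^128 ≡ 39 (mod 149).
Test 5^d mod 149 for each divisor d in increasing order:
5^1 ≡ 5
5^2 ≡ 25
5^4 ≡ 29
5^37 = 5^32·5^4·5^1 ≡ 1  ← first divisor giving 1
The order is 37.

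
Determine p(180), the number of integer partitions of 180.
684957390936

p(n) counts ways to write n as a sum of positive integers (order ignored).
Euler's pentagonal recurrence: p(k) = p(k-1) + p(k-2) - p(k-5) - p(k-7) + p(k-12) + p(k-15) - ... (offsets j(3j∓1)/2, signs ++--, p(0)=1, p(<0)=0).
DP table for k = 0..179: p(0)=1, p(1)=1, p(2)=2, p(3)=3, p(4)=5, p(5)=7, p(6)=11, p(7)=15, p(8)=22, p(9)=30, p(10)=42, p(11)=56, p(12)=77, p(13)=101, p(14)=135, p(15)=176, p(16)=231, p(17)=297, p(18)=385, p(19)=490, p(20)=627, p(21)=792, p(22)=1002, p(23)=1255, p(24)=1575, p(25)=1958, p(26)=2436, p(27)=3010, p(28)=3718, p(29)=4565, p(30)=5604, p(31)=6842, p(32)=8349, p(33)=10143, p(34)=12310, p(35)=14883, p(36)=17977, p(37)=21637, p(38)=26015, p(39)=31185, p(40)=37338, p(41)=44583, p(42)=53174, p(43)=63261, p(44)=75175, p(45)=89134, p(46)=105558, p(47)=124754, p(48)=147273, p(49)=173525, p(50)=204226, p(51)=239943, p(52)=281589, p(53)=329931, p(54)=386155, p(55)=451276, p(56)=526823, p(57)=614154, p(58)=715220, p(59)=831820, p(60)=966467, p(61)=1121505, p(62)=1300156, p(63)=1505499, p(64)=1741630, p(65)=2012558, p(66)=2323520, p(67)=2679689, p(68)=3087735, p(69)=3554345, p(70)=4087968, p(71)=4697205, p(72)=5392783, p(73)=6185689, p(74)=7089500, p(75)=8118264, p(76)=9289091, p(77)=10619863, p(78)=12132164, p(79)=13848650, p(80)=15796476, p(81)=18004327, p(82)=20506255, p(83)=23338469, p(84)=26543660, p(85)=30167357, p(86)=34262962, p(87)=38887673, p(88)=44108109, p(89)=49995925, p(90)=56634173, p(91)=64112359, p(92)=72533807, p(93)=82010177, p(94)=92669720, p(95)=104651419, p(96)=118114304, p(97)=133230930, p(98)=150198136, p(99)=169229875, p(100)=190569292, p(101)=214481126, p(102)=241265379, p(103)=271248950, p(104)=304801365, p(105)=342325709, p(106)=384276336, p(107)=431149389, p(108)=483502844, p(109)=541946240, p(110)=607163746, p(111)=679903203, p(112)=761002156, p(113)=851376628, p(114)=952050665, p(115)=1064144451, p(116)=1188908248, p(117)=1327710076, p(118)=1482074143, p(119)=1653668665, p(120)=1844349560, p(121)=2056148051, p(122)=2291320912, p(123)=2552338241, p(124)=2841940500, p(125)=3163127352, p(126)=3519222692, p(127)=3913864295, p(128)=4351078600, p(129)=4835271870, p(130)=5371315400, p(131)=5964539504, p(132)=6620830889, p(133)=7346629512, p(134)=8149040695, p(135)=9035836076, p(136)=10015581680, p(137)=11097645016, p(138)=12292341831, p(139)=13610949895, p(140)=15065878135, p(141)=16670689208, p(142)=18440293320, p(143)=20390982757, p(144)=22540654445, p(145)=24908858009, p(146)=27517052599, p(147)=30388671978, p(148)=33549419497, p(149)=37027355200, p(150)=40853235313, p(151)=45060624582, p(152)=49686288421, p(153)=54770336324, p(154)=60356673280, p(155)=66493182097, p(156)=73232243759, p(157)=80630964769, p(158)=88751778802, p(159)=97662728555, p(160)=107438159466, p(161)=118159068427, p(162)=129913904637, p(163)=142798995930, p(164)=156919475295, p(165)=172389800255, p(166)=189334822579, p(167)=207890420102, p(168)=228204732751, p(169)=250438925115, p(170)=274768617130, p(171)=301384802048, p(172)=330495499613, p(173)=362326859895, p(174)=397125074750, p(175)=435157697830, p(176)=476715857290, p(177)=522115831195, p(178)=571701605655, p(179)=625846753120.
Final step: p(180) = p(179) + p(178) - p(175) - p(173) + p(168) + p(165) - p(158) - p(154) + p(145) + p(140) - p(129) - p(123) + p(110) + p(103) - p(88) - p(80) + p(63) + p(54) - p(35) - p(25) + p(4)
= 625846753120 + 571701605655 - 435157697830 - 362326859895 + 228204732751 + 172389800255 - 88751778802 - 60356673280 + 24908858009 + 15065878135 - 4835271870 - 2552338241 + 607163746 + 271248950 - 44108109 - 15796476 + 1505499 + 386155 - 14883 - 1958 + 5
= 684957390936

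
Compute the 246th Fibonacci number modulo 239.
21

Matrix identity: Q^n = [[F_(n+1), F_n], [F_n, F_(n-1)]] with Q = [[1,1],[1,0]].
n = 246 = 11110110₂. Square-and-multiply, entries mod 239:
Q^1 = [[1,1],[1,0]]
Q^3 = (Q^1)²·Q = [[3,2],[2,1]]
Q^7 = (Q^3)²·Q = [[21,13],[13,8]]
Q^15 = (Q^7)²·Q = [[31,132],[132,138]]
Q^30 = (Q^15)² = [[221,81],[81,140]]
Q^61 = (Q^30)²·Q = [[37,193],[193,83]]
Q^123 = (Q^61)²·Q = [[116,139],[139,216]]
Q^246 = (Q^123)² = [[34,21],[21,13]]
F_246 mod 239 = Q^246[0][1] = 21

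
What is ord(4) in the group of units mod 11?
5

11 is prime, so ord(4) divides φ(11) = 10.
Divisors of 10: 1, 2, 5, 10.
Repeated squaring: 4^1 ≡ 4, 4^2 ≡ 5, 4^4 ≡ 3, 4^8 ≡ 9 (mod 11).
Test 4^d mod 11 for each divisor d in increasing order:
4^1 ≡ 4
4^2 ≡ 5
4^5 = 4^4·4^1 ≡ 1  ← first divisor giving 1
The order is 5.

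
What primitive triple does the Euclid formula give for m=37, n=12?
(1225, 888, 1513)

Euclid's formula: a = m² - n², b = 2mn, c = m² + n²
m = 37, n = 12
a = 37² - 12² = 1369 - 144 = 1225
b = 2 × 37 × 12 = 888
c = 37² + 12² = 1369 + 144 = 1513
Verification: 1225² + 888² = 1500625 + 788544 = 2289169 = 1513² ✓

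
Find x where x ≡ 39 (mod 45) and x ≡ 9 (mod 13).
399

Using Chinese Remainder Theorem:
M = 45 × 13 = 585
M1 = 13, M2 = 45
y1 = 13^(-1) mod 45 = 7
y2 = 45^(-1) mod 13 = 11
x = (39×13×7 + 9×45×11) mod 585 = 399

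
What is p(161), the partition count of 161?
118159068427

p(n) counts ways to write n as a sum of positive integers (order ignored).
Euler's pentagonal recurrence: p(k) = p(k-1) + p(k-2) - p(k-5) - p(k-7) + p(k-12) + p(k-15) - ... (offsets j(3j∓1)/2, signs ++--, p(0)=1, p(<0)=0).
DP table for k = 0..160: p(0)=1, p(1)=1, p(2)=2, p(3)=3, p(4)=5, p(5)=7, p(6)=11, p(7)=15, p(8)=22, p(9)=30, p(10)=42, p(11)=56, p(12)=77, p(13)=101, p(14)=135, p(15)=176, p(16)=231, p(17)=297, p(18)=385, p(19)=490, p(20)=627, p(21)=792, p(22)=1002, p(23)=1255, p(24)=1575, p(25)=1958, p(26)=2436, p(27)=3010, p(28)=3718, p(29)=4565, p(30)=5604, p(31)=6842, p(32)=8349, p(33)=10143, p(34)=12310, p(35)=14883, p(36)=17977, p(37)=21637, p(38)=26015, p(39)=31185, p(40)=37338, p(41)=44583, p(42)=53174, p(43)=63261, p(44)=75175, p(45)=89134, p(46)=105558, p(47)=124754, p(48)=147273, p(49)=173525, p(50)=204226, p(51)=239943, p(52)=281589, p(53)=329931, p(54)=386155, p(55)=451276, p(56)=526823, p(57)=614154, p(58)=715220, p(59)=831820, p(60)=966467, p(61)=1121505, p(62)=1300156, p(63)=1505499, p(64)=1741630, p(65)=2012558, p(66)=2323520, p(67)=2679689, p(68)=3087735, p(69)=3554345, p(70)=4087968, p(71)=4697205, p(72)=5392783, p(73)=6185689, p(74)=7089500, p(75)=8118264, p(76)=9289091, p(77)=10619863, p(78)=12132164, p(79)=13848650, p(80)=15796476, p(81)=18004327, p(82)=20506255, p(83)=23338469, p(84)=26543660, p(85)=30167357, p(86)=34262962, p(87)=38887673, p(88)=44108109, p(89)=49995925, p(90)=56634173, p(91)=64112359, p(92)=72533807, p(93)=82010177, p(94)=92669720, p(95)=104651419, p(96)=118114304, p(97)=133230930, p(98)=150198136, p(99)=169229875, p(100)=190569292, p(101)=214481126, p(102)=241265379, p(103)=271248950, p(104)=304801365, p(105)=342325709, p(106)=384276336, p(107)=431149389, p(108)=483502844, p(109)=541946240, p(110)=607163746, p(111)=679903203, p(112)=761002156, p(113)=851376628, p(114)=952050665, p(115)=1064144451, p(116)=1188908248, p(117)=1327710076, p(118)=1482074143, p(119)=1653668665, p(120)=1844349560, p(121)=2056148051, p(122)=2291320912, p(123)=2552338241, p(124)=2841940500, p(125)=3163127352, p(126)=3519222692, p(127)=3913864295, p(128)=4351078600, p(129)=4835271870, p(130)=5371315400, p(131)=5964539504, p(132)=6620830889, p(133)=7346629512, p(134)=8149040695, p(135)=9035836076, p(136)=10015581680, p(137)=11097645016, p(138)=12292341831, p(139)=13610949895, p(140)=15065878135, p(141)=16670689208, p(142)=18440293320, p(143)=20390982757, p(144)=22540654445, p(145)=24908858009, p(146)=27517052599, p(147)=30388671978, p(148)=33549419497, p(149)=37027355200, p(150)=40853235313, p(151)=45060624582, p(152)=49686288421, p(153)=54770336324, p(154)=60356673280, p(155)=66493182097, p(156)=73232243759, p(157)=80630964769, p(158)=88751778802, p(159)=97662728555, p(160)=107438159466.
Final step: p(161) = p(160) + p(159) - p(156) - p(154) + p(149) + p(146) - p(139) - p(135) + p(126) + p(121) - p(110) - p(104) + p(91) + p(84) - p(69) - p(61) + p(44) + p(35) - p(16) - p(6)
= 107438159466 + 97662728555 - 73232243759 - 60356673280 + 37027355200 + 27517052599 - 13610949895 - 9035836076 + 3519222692 + 2056148051 - 607163746 - 304801365 + 64112359 + 26543660 - 3554345 - 1121505 + 75175 + 14883 - 231 - 11
= 118159068427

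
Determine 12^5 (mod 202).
170

Repeated squaring. Binary of 5 = 101.
12^1 ≡ 12 (mod 202); 12^2 ≡ 144 (mod 202); 12^4 ≡ 132 (mod 202)
12^5 = 12^1 × 12^4 ≡ 170 (mod 202)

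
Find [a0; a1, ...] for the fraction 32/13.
[2; 2, 6]

Euclidean algorithm steps:
32 = 2 × 13 + 6
13 = 2 × 6 + 1
6 = 6 × 1 + 0
Continued fraction: [2; 2, 6]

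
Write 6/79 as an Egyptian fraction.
1/14 + 1/222 + 1/61383

Greedy algorithm:
6/79: ceiling(79/6) = 14, use 1/14
5/1106: ceiling(1106/5) = 222, use 1/222
1/61383: ceiling(61383/1) = 61383, use 1/61383
Result: 6/79 = 1/14 + 1/222 + 1/61383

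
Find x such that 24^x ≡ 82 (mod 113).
18

Baby-step giant-step with step n = ⌈√113⌉ = 11.
Baby steps 24^j mod 113 (j:value) for j=0..10: 0:1, 1:24, 2:11, 3:38, 4:8, 5:79, 6:88, 7:78, 8:64, 9:67, 10:26.
Giant-step multiplier: 24^(-11) ≡ 24^(112-11) = 24^101 ≡ 23 (mod 113).
Giant steps γ_i = 82·23^i mod 113: γ_0=82, γ_1=78 (in table at j=7).
x = i·n + j = 1·11 + 7 = 18.
Check: 24^18 ≡ 82 (mod 113).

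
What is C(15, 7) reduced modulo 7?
2

Using Lucas' theorem:
Write n=15 and k=7 in base 7:
n in base 7: [2, 1]
k in base 7: [1, 0]
C(15,7) mod 7 = ∏ C(n_i, k_i) mod 7
Digit binomials (mod 7): C(2,1) = 2; C(1,0) = 1
Product: 2 × 1 = 2 ≡ 2 (mod 7)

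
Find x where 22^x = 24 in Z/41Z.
17

Baby-step giant-step with step n = ⌈√41⌉ = 7.
Baby steps 22^j mod 41 (j:value) for j=0..6: 0:1, 1:22, 2:33, 3:29, 4:23, 5:14, 6:21.
Giant-step multiplier: 22^(-7) ≡ 22^(40-7) = 22^33 ≡ 15 (mod 41).
Giant steps γ_i = 24·15^i mod 41: γ_0=24, γ_1=32, γ_2=29 (in table at j=3).
x = i·n + j = 2·7 + 3 = 17.
Check: 22^17 ≡ 24 (mod 41).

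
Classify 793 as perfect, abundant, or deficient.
deficient

Proper divisors of 793: sum = 1 + 13 + 61 = 75
Since 75 < 793, 793 is deficient.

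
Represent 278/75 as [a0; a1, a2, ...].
[3; 1, 2, 2, 2, 4]

Euclidean algorithm steps:
278 = 3 × 75 + 53
75 = 1 × 53 + 22
53 = 2 × 22 + 9
22 = 2 × 9 + 4
9 = 2 × 4 + 1
4 = 4 × 1 + 0
Continued fraction: [3; 1, 2, 2, 2, 4]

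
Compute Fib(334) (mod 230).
137

Matrix identity: Q^n = [[F_(n+1), F_n], [F_n, F_(n-1)]] with Q = [[1,1],[1,0]].
n = 334 = 101001110₂. Square-and-multiply, entries mod 230:
Q^1 = [[1,1],[1,0]]
Q^2 = (Q^1)² = [[2,1],[1,1]]
Q^5 = (Q^2)²·Q = [[8,5],[5,3]]
Q^10 = (Q^5)² = [[89,55],[55,34]]
Q^20 = (Q^10)² = [[136,95],[95,41]]
Q^41 = (Q^20)²·Q = [[176,151],[151,25]]
Q^83 = (Q^41)²·Q = [[178,187],[187,221]]
Q^167 = (Q^83)²·Q = [[46,183],[183,93]]
Q^334 = (Q^167)² = [[185,137],[137,48]]
F_334 mod 230 = Q^334[0][1] = 137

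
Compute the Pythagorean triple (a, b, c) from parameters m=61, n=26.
(3045, 3172, 4397)

Euclid's formula: a = m² - n², b = 2mn, c = m² + n²
m = 61, n = 26
a = 61² - 26² = 3721 - 676 = 3045
b = 2 × 61 × 26 = 3172
c = 61² + 26² = 3721 + 676 = 4397
Verification: 3045² + 3172² = 9272025 + 10061584 = 19333609 = 4397² ✓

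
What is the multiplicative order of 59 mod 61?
60

61 is prime, so ord(59) divides φ(61) = 60.
Divisors of 60: 1, 2, 3, 4, 5, 6, 10, 12, 15, 20, 30, 60.
Repeated squaring: 59^1 ≡ 59, 59^2 ≡ 4, 59^4 ≡ 16, 59^8 ≡ 12, 59^16 ≡ 22, 59^32 ≡ 57 (mod 61).
Test 59^d mod 61 for each divisor d in increasing order:
59^1 ≡ 59
59^2 ≡ 4
59^3 = 59^2·59^1 ≡ 53
59^4 ≡ 16
59^5 = 59^4·59^1 ≡ 29
59^6 = 59^4·59^2 ≡ 3
59^10 = 59^8·59^2 ≡ 48
59^12 = 59^8·59^4 ≡ 9
59^15 = 59^8·59^4·59^2·59^1 ≡ 50
59^20 = 59^16·59^4 ≡ 47
59^30 = 59^16·59^8·59^4·59^2 ≡ 60
59^60 = 59^32·59^16·59^8·59^4 ≡ 1  ← first divisor giving 1
The order is 60.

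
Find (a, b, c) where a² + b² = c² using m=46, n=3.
(2107, 276, 2125)

Euclid's formula: a = m² - n², b = 2mn, c = m² + n²
m = 46, n = 3
a = 46² - 3² = 2116 - 9 = 2107
b = 2 × 46 × 3 = 276
c = 46² + 3² = 2116 + 9 = 2125
Verification: 2107² + 276² = 4439449 + 76176 = 4515625 = 2125² ✓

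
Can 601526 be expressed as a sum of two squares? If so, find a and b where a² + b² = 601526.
Not possible

Factorization: 601526 = 2 × 67^3
By Fermat: n is sum of two squares iff every prime p ≡ 3 (mod 4) appears to even power.
Prime(s) ≡ 3 (mod 4) with odd exponent: [(67, 3)]
Therefore 601526 cannot be expressed as a² + b².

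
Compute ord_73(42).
72

73 is prime, so ord(42) divides φ(73) = 72.
Divisors of 72: 1, 2, 3, 4, 6, 8, 9, 12, 18, 24, 36, 72.
Repeated squaring: 42^1 ≡ 42, 42^2 ≡ 12, 42^4 ≡ 71, 42^8 ≡ 4, 42^16 ≡ 16, 42^32 ≡ 37, 42^64 ≡ 55 (mod 73).
Test 42^d mod 73 for each divisor d in increasing order:
42^1 ≡ 42
42^2 ≡ 12
42^3 = 42^2·42^1 ≡ 66
42^4 ≡ 71
42^6 = 42^4·42^2 ≡ 49
42^8 ≡ 4
42^9 = 42^8·42^1 ≡ 22
42^12 = 42^8·42^4 ≡ 65
42^18 = 42^16·42^2 ≡ 46
42^24 = 42^16·42^8 ≡ 64
42^36 = 42^32·42^4 ≡ 72
42^72 = 42^64·42^8 ≡ 1  ← first divisor giving 1
The order is 72.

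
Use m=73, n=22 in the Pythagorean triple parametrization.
(4845, 3212, 5813)

Euclid's formula: a = m² - n², b = 2mn, c = m² + n²
m = 73, n = 22
a = 73² - 22² = 5329 - 484 = 4845
b = 2 × 73 × 22 = 3212
c = 73² + 22² = 5329 + 484 = 5813
Verification: 4845² + 3212² = 23474025 + 10316944 = 33790969 = 5813² ✓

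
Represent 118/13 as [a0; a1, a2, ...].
[9; 13]

Euclidean algorithm steps:
118 = 9 × 13 + 1
13 = 13 × 1 + 0
Continued fraction: [9; 13]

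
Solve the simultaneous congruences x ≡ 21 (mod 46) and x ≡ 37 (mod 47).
1447

Using Chinese Remainder Theorem:
M = 46 × 47 = 2162
M1 = 47, M2 = 46
y1 = 47^(-1) mod 46 = 1
y2 = 46^(-1) mod 47 = 46
x = (21×47×1 + 37×46×46) mod 2162 = 1447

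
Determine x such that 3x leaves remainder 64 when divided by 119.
x ≡ 61 (mod 119)

gcd(3, 119) = 1, which divides 64, so solutions exist.
Find 3^(-1) mod 119 by the extended Euclidean algorithm:
119 = 39 × 3 + 2  ⟹  2 = (1)·119 + (-39)·3
3 = 1 × 2 + 1  ⟹  1 = (-1)·119 + (40)·3
So (40)·3 ≡ 1 (mod 119), i.e. 3^(-1) ≡ 40 (mod 119).
x ≡ 40 × 64 = 2560 ≡ 61 (mod 119).
Check: 3 × 61 = 183 ≡ 64 (mod 119).
Unique solution: x ≡ 61 (mod 119)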